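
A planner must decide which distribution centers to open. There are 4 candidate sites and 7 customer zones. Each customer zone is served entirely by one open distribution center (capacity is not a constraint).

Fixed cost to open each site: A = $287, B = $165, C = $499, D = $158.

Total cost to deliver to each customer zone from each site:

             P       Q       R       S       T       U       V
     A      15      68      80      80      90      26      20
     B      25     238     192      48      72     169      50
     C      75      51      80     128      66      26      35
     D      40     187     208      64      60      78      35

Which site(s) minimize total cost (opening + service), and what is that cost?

For any fixed open set, each customer zone goes to its cheapest open site; total = fixed + service.
{A}: P→A 15, Q→A 68, R→A 80, S→A 80, T→A 90, U→A 26, V→A 20. Service 379; fixed 287; total 666.
{A, D}: P→A 15, Q→A 68, R→A 80, S→D 64, T→D 60, U→A 26, V→A 20. Service 333; fixed 445; total 778.
{A, B}: service 329 + fixed 452 = 781
{A, B, C, D}: service 300 + fixed 1109 = 1409
No other subset beats 666.

Open A only; minimum total cost 666.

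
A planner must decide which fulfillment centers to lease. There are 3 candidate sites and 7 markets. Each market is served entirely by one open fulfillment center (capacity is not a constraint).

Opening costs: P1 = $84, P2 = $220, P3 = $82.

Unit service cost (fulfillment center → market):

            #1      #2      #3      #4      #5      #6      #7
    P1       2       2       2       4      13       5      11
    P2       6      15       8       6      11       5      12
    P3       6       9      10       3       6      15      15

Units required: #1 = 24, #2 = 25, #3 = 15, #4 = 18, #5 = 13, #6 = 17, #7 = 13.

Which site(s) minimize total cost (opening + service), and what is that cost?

Open P1 and P3; minimum total cost 654.

For any fixed open set, each market goes to its cheapest open site; total = fixed + service.
{P1, P3}: #1→P1 2·24=48, #2→P1 2·25=50, #3→P1 2·15=30, #4→P3 3·18=54, #5→P3 6·13=78, #6→P1 5·17=85, #7→P1 11·13=143. Service 488; fixed 166; total 654.
{P1}: service 597 + fixed 84 = 681
{P1, P2, P3}: #1→P1 2·24=48, #2→P1 2·25=50, #3→P1 2·15=30, #4→P3 3·18=54, #5→P3 6·13=78, #6→P1 5·17=85, #7→P1 11·13=143. Service 488; fixed 386; total 874.
{P3}: service 1101 + fixed 82 = 1183
No other subset beats 654.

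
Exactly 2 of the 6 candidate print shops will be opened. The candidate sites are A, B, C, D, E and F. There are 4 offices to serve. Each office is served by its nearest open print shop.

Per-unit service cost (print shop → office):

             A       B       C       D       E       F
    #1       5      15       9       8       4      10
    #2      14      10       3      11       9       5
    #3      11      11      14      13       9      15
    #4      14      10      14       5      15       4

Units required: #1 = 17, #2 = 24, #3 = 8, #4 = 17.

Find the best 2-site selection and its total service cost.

With exactly 2 open, each office uses its cheapest among the chosen.
{E, F}: #1→E 4·17=68, #2→F 5·24=120, #3→E 9·8=72, #4→F 4·17=68. Service cost 328.
{A, F}: service cost 361
{C, D}: service cost 397
Among all 15 size-2 choices, {E, F} is lowest.

Choose E and F; total service cost 328.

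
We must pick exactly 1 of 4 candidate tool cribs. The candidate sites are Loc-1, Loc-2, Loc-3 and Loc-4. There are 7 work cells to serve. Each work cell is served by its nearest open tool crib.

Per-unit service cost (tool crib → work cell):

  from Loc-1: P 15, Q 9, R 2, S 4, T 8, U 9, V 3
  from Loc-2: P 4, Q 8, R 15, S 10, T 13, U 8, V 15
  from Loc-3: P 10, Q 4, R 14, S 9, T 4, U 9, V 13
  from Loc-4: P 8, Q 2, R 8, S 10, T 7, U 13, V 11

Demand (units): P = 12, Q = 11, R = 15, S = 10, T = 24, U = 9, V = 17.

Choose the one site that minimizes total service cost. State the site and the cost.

With exactly 1 open, each work cell uses its cheapest among the chosen.
{Loc-1}: P→Loc-1 15·12=180, Q→Loc-1 9·11=99, R→Loc-1 2·15=30, S→Loc-1 4·10=40, T→Loc-1 8·24=192, U→Loc-1 9·9=81, V→Loc-1 3·17=51. Service cost 673.
{Loc-4}: service cost 810
{Loc-3}: service cost 862
Among all 4 size-1 choices, {Loc-1} is lowest.

Choose Loc-1 only; total service cost 673.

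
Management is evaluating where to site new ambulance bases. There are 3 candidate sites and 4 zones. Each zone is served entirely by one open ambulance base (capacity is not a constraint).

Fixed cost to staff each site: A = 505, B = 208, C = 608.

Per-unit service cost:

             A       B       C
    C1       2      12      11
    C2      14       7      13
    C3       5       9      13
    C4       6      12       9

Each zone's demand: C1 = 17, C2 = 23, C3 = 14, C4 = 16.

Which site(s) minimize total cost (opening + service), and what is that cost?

Open B only; minimum total cost 891.

For any fixed open set, each zone goes to its cheapest open site; total = fixed + service.
{B}: C1→B 12·17=204, C2→B 7·23=161, C3→B 9·14=126, C4→B 12·16=192. Service 683; fixed 208; total 891.
{A}: service 522 + fixed 505 = 1027
{A, B}: service 361 + fixed 713 = 1074
{A, B, C}: service 361 + fixed 1321 = 1682
No other subset beats 891.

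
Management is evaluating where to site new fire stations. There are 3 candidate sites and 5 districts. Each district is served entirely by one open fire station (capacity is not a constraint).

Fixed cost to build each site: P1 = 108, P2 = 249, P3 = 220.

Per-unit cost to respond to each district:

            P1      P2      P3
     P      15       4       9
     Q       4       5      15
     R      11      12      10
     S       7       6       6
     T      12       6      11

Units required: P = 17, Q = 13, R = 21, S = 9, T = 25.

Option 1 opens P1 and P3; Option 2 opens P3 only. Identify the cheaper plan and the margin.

Option 1 is cheaper by 35.

Option 1: {P1, P3}: P→P3 9·17=153, Q→P1 4·13=52, R→P3 10·21=210, S→P3 6·9=54, T→P3 11·25=275. Service 744; fixed 328; total 1072.
Option 2: {P3}: P→P3 9·17=153, Q→P3 15·13=195, R→P3 10·21=210, S→P3 6·9=54, T→P3 11·25=275. Service 887; fixed 220; total 1107.
Difference: |1072 − 1107| = 35.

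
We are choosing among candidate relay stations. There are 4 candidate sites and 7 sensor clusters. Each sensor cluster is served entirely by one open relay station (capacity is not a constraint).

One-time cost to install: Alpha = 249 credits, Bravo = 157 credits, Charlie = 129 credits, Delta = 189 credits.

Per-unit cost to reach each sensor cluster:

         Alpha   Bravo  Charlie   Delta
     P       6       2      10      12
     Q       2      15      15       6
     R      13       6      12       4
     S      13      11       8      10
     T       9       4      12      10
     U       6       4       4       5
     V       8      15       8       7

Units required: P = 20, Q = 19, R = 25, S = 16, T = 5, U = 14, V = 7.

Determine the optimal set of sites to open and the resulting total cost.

Open Bravo and Delta; minimum total cost 885.

For any fixed open set, each sensor cluster goes to its cheapest open site; total = fixed + service.
{Bravo, Delta}: P→Bravo 2·20=40, Q→Delta 6·19=114, R→Delta 4·25=100, S→Delta 10·16=160, T→Bravo 4·5=20, U→Bravo 4·14=56, V→Delta 7·7=49. Service 539; fixed 346; total 885.
{Alpha, Bravo}: P→Bravo 2·20=40, Q→Alpha 2·19=38, R→Bravo 6·25=150, S→Bravo 11·16=176, T→Bravo 4·5=20, U→Bravo 4·14=56, V→Alpha 8·7=56. Service 536; fixed 406; total 942.
{Delta}: P→Delta 12·20=240, Q→Delta 6·19=114, R→Delta 4·25=100, S→Delta 10·16=160, T→Delta 10·5=50, U→Delta 5·14=70, V→Delta 7·7=49. Service 783; fixed 189; total 972.
{Alpha, Bravo, Charlie, Delta}: P→Bravo 2·20=40, Q→Alpha 2·19=38, R→Delta 4·25=100, S→Charlie 8·16=128, T→Bravo 4·5=20, U→Bravo 4·14=56, V→Delta 7·7=49. Service 431; fixed 724; total 1155.
No other subset beats 885.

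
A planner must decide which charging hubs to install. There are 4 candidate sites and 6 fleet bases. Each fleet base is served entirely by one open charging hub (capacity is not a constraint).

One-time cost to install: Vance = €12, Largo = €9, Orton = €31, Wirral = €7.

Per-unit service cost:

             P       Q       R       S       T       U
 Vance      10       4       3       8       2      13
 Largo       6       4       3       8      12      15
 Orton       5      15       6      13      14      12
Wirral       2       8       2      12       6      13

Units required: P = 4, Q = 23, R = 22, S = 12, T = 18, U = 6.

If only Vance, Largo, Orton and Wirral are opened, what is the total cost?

Total cost: 407

Each fleet base is assigned to its cheapest site among the open ones.
{Vance, Largo, Orton, Wirral}: P→Wirral 2·4=8, Q→Vance 4·23=92, R→Wirral 2·22=44, S→Vance 8·12=96, T→Vance 2·18=36, U→Orton 12·6=72. Service 348; fixed 59; total 407.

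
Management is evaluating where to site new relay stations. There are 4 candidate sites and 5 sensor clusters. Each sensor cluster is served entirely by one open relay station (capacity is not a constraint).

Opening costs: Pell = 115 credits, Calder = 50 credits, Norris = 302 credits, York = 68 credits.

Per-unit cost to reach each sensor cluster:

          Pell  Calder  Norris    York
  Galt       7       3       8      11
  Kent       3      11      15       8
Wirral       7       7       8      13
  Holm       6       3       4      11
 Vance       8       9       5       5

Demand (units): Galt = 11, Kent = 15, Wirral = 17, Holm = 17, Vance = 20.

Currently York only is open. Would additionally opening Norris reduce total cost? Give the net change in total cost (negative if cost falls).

Current service cost with {York}: 749.
Adding Norris: each sensor cluster re-picks its cheapest; new service cost 512, saving 237.
Extra fixed cost: 302. Net change = 302 − 237 = 65.
(Totals: 817 → 882.)

No — net change +65 (cost rises by 65).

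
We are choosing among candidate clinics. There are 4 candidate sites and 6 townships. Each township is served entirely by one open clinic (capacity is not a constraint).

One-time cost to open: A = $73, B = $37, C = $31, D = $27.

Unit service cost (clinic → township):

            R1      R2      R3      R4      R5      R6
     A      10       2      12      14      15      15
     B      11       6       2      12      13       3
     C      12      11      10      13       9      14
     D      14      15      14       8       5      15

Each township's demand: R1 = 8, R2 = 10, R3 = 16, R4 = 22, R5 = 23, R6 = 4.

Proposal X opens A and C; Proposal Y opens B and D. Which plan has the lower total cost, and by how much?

Proposal X: {A, C}: R1→A 10·8=80, R2→A 2·10=20, R3→C 10·16=160, R4→C 13·22=286, R5→C 9·23=207, R6→C 14·4=56. Service 809; fixed 104; total 913.
Proposal Y: {B, D}: R1→B 11·8=88, R2→B 6·10=60, R3→B 2·16=32, R4→D 8·22=176, R5→D 5·23=115, R6→B 3·4=12. Service 483; fixed 64; total 547.
Difference: |913 − 547| = 366.

Proposal Y is cheaper by 366.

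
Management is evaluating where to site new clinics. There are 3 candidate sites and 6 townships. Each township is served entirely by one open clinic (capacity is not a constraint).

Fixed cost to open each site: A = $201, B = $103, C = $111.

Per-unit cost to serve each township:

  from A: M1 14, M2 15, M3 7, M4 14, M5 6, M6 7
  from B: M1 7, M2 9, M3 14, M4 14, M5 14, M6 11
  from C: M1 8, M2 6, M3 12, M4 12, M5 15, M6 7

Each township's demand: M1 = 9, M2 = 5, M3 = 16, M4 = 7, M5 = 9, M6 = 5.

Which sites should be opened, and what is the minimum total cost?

For any fixed open set, each township goes to its cheapest open site; total = fixed + service.
{C}: M1→C 8·9=72, M2→C 6·5=30, M3→C 12·16=192, M4→C 12·7=84, M5→C 15·9=135, M6→C 7·5=35. Service 548; fixed 111; total 659.
{A, C}: service 387 + fixed 312 = 699
{A}: service 500 + fixed 201 = 701
{A, B, C}: M1→B 7·9=63, M2→C 6·5=30, M3→A 7·16=112, M4→C 12·7=84, M5→A 6·9=54, M6→A 7·5=35. Service 378; fixed 415; total 793.
No other subset beats 659.

Open C only; minimum total cost 659.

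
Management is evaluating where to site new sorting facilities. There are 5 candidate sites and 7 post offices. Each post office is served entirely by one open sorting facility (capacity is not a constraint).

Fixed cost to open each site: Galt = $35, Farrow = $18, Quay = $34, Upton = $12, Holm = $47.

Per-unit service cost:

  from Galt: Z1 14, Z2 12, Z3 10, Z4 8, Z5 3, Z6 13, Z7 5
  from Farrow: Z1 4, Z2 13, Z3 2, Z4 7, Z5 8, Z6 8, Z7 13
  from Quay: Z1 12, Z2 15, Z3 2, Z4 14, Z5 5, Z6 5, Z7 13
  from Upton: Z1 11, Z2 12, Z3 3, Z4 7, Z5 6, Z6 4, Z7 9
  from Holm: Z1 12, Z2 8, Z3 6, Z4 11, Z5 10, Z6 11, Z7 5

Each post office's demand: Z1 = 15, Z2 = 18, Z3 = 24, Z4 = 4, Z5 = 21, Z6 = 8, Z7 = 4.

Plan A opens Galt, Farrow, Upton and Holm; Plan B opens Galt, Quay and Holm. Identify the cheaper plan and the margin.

Plan A is cheaper by 136.

Plan A: {Galt, Farrow, Upton, Holm}: Z1→Farrow 4·15=60, Z2→Holm 8·18=144, Z3→Farrow 2·24=48, Z4→Farrow 7·4=28, Z5→Galt 3·21=63, Z6→Upton 4·8=32, Z7→Galt 5·4=20. Service 395; fixed 112; total 507.
Plan B: {Galt, Quay, Holm}: Z1→Quay 12·15=180, Z2→Holm 8·18=144, Z3→Quay 2·24=48, Z4→Galt 8·4=32, Z5→Galt 3·21=63, Z6→Quay 5·8=40, Z7→Galt 5·4=20. Service 527; fixed 116; total 643.
Difference: |507 − 643| = 136.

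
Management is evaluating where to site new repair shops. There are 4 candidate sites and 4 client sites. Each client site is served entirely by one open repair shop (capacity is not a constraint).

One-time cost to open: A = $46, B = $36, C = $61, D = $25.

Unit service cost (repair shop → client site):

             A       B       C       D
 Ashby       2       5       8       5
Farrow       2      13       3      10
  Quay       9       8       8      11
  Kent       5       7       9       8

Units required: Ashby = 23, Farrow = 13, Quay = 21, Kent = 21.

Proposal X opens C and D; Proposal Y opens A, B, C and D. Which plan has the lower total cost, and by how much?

Proposal Y is cheaper by 63.

Proposal X: {C, D}: Ashby→D 5·23=115, Farrow→C 3·13=39, Quay→C 8·21=168, Kent→D 8·21=168. Service 490; fixed 86; total 576.
Proposal Y: {A, B, C, D}: Ashby→A 2·23=46, Farrow→A 2·13=26, Quay→B 8·21=168, Kent→A 5·21=105. Service 345; fixed 168; total 513.
Difference: |576 − 513| = 63.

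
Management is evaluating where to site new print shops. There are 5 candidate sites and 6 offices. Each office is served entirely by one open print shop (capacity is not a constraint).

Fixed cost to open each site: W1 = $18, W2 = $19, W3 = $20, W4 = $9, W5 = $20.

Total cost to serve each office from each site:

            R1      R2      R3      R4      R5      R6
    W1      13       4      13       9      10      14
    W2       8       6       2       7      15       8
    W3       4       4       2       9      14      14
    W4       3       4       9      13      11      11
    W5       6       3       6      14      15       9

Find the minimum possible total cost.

For any fixed open set, each office goes to its cheapest open site; total = fixed + service.
{W4}: R1→W4 3, R2→W4 4, R3→W4 9, R4→W4 13, R5→W4 11, R6→W4 11. Service 51; fixed 9; total 60.
{W2, W4}: service 35 + fixed 28 = 63
{W2}: R1→W2 8, R2→W2 6, R3→W2 2, R4→W2 7, R5→W2 15, R6→W2 8. Service 46; fixed 19; total 65.
{W1, W2, W3, W4, W5}: service 33 + fixed 86 = 119
No other subset beats 60.

Minimum total cost: 60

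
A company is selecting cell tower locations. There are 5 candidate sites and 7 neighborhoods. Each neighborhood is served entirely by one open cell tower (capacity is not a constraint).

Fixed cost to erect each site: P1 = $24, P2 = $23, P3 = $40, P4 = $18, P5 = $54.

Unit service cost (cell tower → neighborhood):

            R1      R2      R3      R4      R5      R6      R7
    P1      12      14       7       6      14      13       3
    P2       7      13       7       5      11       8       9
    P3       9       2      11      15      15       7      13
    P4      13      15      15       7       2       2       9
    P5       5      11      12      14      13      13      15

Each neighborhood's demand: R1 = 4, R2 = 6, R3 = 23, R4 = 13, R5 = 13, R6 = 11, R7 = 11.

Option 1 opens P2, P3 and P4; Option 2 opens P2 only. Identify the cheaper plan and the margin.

Option 1 is cheaper by 191.

Option 1: {P2, P3, P4}: R1→P2 7·4=28, R2→P3 2·6=12, R3→P2 7·23=161, R4→P2 5·13=65, R5→P4 2·13=26, R6→P4 2·11=22, R7→P2 9·11=99. Service 413; fixed 81; total 494.
Option 2: {P2}: R1→P2 7·4=28, R2→P2 13·6=78, R3→P2 7·23=161, R4→P2 5·13=65, R5→P2 11·13=143, R6→P2 8·11=88, R7→P2 9·11=99. Service 662; fixed 23; total 685.
Difference: |494 − 685| = 191.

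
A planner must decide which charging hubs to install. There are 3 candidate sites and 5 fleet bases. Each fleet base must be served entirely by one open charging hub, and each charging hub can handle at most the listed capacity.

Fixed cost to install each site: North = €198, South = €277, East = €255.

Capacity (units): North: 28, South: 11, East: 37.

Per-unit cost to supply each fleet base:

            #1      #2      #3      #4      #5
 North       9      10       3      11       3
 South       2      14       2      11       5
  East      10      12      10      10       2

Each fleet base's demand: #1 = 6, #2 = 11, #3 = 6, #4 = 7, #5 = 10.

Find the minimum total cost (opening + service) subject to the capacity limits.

Minimum total cost: 725

Open {North, East}: #1→North 9·6=54, #2→North 10·11=110, #3→North 3·6=18, #4→East 10·7=70, #5→East 2·10=20.
Loads: North carries 23/28, East carries 17/37. Service 272; fixed 453; total 725.
Next best feasible plan costs 731.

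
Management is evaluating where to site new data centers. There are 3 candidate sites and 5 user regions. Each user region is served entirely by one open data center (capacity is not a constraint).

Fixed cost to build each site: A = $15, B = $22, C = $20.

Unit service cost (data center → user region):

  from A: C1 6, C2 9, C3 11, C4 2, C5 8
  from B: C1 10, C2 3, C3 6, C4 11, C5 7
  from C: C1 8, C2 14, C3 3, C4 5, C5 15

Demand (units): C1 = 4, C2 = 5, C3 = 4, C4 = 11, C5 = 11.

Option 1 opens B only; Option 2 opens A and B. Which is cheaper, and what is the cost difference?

Option 1: {B}: C1→B 10·4=40, C2→B 3·5=15, C3→B 6·4=24, C4→B 11·11=121, C5→B 7·11=77. Service 277; fixed 22; total 299.
Option 2: {A, B}: C1→A 6·4=24, C2→B 3·5=15, C3→B 6·4=24, C4→A 2·11=22, C5→B 7·11=77. Service 162; fixed 37; total 199.
Difference: |299 − 199| = 100.

Option 2 is cheaper by 100.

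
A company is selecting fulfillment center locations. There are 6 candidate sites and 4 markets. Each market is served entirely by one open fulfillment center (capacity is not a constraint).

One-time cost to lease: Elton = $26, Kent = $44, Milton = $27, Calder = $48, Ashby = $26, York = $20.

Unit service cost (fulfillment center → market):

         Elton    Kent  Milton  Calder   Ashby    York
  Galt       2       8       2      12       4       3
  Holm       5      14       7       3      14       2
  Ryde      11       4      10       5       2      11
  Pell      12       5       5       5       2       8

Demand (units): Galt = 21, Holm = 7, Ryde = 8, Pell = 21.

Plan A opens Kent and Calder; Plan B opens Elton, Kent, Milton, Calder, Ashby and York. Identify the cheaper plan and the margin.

Plan B is cheaper by 113.

Plan A: {Kent, Calder}: Galt→Kent 8·21=168, Holm→Calder 3·7=21, Ryde→Kent 4·8=32, Pell→Kent 5·21=105. Service 326; fixed 92; total 418.
Plan B: {Elton, Kent, Milton, Calder, Ashby, York}: Galt→Elton 2·21=42, Holm→York 2·7=14, Ryde→Ashby 2·8=16, Pell→Ashby 2·21=42. Service 114; fixed 191; total 305.
Difference: |418 − 305| = 113.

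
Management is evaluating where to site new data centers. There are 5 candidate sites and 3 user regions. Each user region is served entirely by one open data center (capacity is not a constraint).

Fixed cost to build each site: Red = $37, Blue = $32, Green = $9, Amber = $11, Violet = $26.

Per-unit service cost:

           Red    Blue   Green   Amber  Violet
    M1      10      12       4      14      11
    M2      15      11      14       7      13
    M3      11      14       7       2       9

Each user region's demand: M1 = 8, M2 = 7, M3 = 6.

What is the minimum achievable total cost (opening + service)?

Minimum total cost: 113

For any fixed open set, each user region goes to its cheapest open site; total = fixed + service.
{Green, Amber}: M1→Green 4·8=32, M2→Amber 7·7=49, M3→Amber 2·6=12. Service 93; fixed 20; total 113.
{Green, Amber, Violet}: service 93 + fixed 46 = 139
{Blue, Green, Amber}: M1→Green 4·8=32, M2→Amber 7·7=49, M3→Amber 2·6=12. Service 93; fixed 52; total 145.
{Red, Blue, Green, Amber, Violet}: service 93 + fixed 115 = 208
No other subset beats 113.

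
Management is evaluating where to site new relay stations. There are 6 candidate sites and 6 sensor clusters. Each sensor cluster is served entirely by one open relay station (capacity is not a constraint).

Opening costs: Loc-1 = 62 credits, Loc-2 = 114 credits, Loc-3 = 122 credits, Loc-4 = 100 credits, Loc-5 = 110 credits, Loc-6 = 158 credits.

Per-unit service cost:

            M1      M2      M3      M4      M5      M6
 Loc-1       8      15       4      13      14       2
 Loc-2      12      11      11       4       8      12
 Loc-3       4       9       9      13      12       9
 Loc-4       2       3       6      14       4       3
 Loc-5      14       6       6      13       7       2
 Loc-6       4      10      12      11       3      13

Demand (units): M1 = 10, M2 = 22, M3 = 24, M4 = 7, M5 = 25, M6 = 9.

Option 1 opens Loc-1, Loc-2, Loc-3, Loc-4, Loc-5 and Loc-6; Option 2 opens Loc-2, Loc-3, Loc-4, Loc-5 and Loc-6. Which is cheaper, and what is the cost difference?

Option 1: {Loc-1, Loc-2, Loc-3, Loc-4, Loc-5, Loc-6}: M1→Loc-4 2·10=20, M2→Loc-4 3·22=66, M3→Loc-1 4·24=96, M4→Loc-2 4·7=28, M5→Loc-6 3·25=75, M6→Loc-1 2·9=18. Service 303; fixed 666; total 969.
Option 2: {Loc-2, Loc-3, Loc-4, Loc-5, Loc-6}: M1→Loc-4 2·10=20, M2→Loc-4 3·22=66, M3→Loc-4 6·24=144, M4→Loc-2 4·7=28, M5→Loc-6 3·25=75, M6→Loc-5 2·9=18. Service 351; fixed 604; total 955.
Difference: |969 − 955| = 14.

Option 2 is cheaper by 14.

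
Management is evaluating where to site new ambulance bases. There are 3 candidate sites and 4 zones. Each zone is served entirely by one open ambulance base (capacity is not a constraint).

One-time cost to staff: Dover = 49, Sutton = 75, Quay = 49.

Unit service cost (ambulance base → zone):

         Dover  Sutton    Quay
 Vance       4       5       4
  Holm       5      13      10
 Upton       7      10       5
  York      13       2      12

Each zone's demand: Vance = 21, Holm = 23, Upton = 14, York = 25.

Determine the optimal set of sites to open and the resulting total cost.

Open Dover and Sutton; minimum total cost 471.

For any fixed open set, each zone goes to its cheapest open site; total = fixed + service.
{Dover, Sutton}: Vance→Dover 4·21=84, Holm→Dover 5·23=115, Upton→Dover 7·14=98, York→Sutton 2·25=50. Service 347; fixed 124; total 471.
{Dover, Sutton, Quay}: service 319 + fixed 173 = 492
{Sutton, Quay}: service 434 + fixed 124 = 558
{Dover}: service 622 + fixed 49 = 671
No other subset beats 471.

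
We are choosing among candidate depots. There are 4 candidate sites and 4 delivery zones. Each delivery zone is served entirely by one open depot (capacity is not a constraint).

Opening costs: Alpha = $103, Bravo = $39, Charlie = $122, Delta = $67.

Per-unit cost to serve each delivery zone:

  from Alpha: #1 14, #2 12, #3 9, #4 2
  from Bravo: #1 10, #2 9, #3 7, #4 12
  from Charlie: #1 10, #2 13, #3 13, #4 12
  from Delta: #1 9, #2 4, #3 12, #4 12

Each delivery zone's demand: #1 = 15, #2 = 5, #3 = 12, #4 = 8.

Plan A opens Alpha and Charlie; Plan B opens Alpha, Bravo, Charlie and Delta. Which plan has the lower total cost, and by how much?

Plan A is cheaper by 27.

Plan A: {Alpha, Charlie}: #1→Charlie 10·15=150, #2→Alpha 12·5=60, #3→Alpha 9·12=108, #4→Alpha 2·8=16. Service 334; fixed 225; total 559.
Plan B: {Alpha, Bravo, Charlie, Delta}: #1→Delta 9·15=135, #2→Delta 4·5=20, #3→Bravo 7·12=84, #4→Alpha 2·8=16. Service 255; fixed 331; total 586.
Difference: |559 − 586| = 27.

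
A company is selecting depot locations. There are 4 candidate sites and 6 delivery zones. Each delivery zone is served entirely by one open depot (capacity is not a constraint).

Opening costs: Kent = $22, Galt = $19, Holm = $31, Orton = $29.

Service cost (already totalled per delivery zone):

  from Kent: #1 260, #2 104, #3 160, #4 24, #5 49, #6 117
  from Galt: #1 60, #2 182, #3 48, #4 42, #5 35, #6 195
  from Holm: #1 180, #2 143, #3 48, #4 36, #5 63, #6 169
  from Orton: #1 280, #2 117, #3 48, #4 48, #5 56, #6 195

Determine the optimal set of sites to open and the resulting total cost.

Open Kent and Galt; minimum total cost 429.

For any fixed open set, each delivery zone goes to its cheapest open site; total = fixed + service.
{Kent, Galt}: #1→Galt 60, #2→Kent 104, #3→Galt 48, #4→Kent 24, #5→Galt 35, #6→Kent 117. Service 388; fixed 41; total 429.
{Kent, Galt, Orton}: #1→Galt 60, #2→Kent 104, #3→Galt 48, #4→Kent 24, #5→Galt 35, #6→Kent 117. Service 388; fixed 70; total 458.
{Kent, Galt, Holm}: service 388 + fixed 72 = 460
{Kent, Galt, Holm, Orton}: service 388 + fixed 101 = 489
No other subset beats 429.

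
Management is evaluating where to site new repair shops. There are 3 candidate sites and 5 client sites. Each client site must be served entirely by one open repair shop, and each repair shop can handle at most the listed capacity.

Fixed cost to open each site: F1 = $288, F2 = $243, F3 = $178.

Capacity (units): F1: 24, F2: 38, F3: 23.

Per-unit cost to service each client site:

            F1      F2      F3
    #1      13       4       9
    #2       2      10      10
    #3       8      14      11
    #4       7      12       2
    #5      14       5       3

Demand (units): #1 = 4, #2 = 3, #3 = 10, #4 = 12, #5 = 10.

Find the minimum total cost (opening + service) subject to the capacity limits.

Open {F2, F3}: #1→F2 4·4=16, #2→F2 10·3=30, #3→F3 11·10=110, #4→F3 2·12=24, #5→F2 5·10=50.
Loads: F2 carries 17/38, F3 carries 22/23. Service 230; fixed 421; total 651.
Next best feasible plan costs 658.

Minimum total cost: 651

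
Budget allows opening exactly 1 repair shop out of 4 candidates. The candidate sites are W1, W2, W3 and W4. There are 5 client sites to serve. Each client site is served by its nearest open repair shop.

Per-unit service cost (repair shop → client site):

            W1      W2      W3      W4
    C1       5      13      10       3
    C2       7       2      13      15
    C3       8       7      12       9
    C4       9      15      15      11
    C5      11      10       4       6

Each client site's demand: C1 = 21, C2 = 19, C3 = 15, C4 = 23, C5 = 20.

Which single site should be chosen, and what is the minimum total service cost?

Choose W1 only; total service cost 785.

With exactly 1 open, each client site uses its cheapest among the chosen.
{W1}: C1→W1 5·21=105, C2→W1 7·19=133, C3→W1 8·15=120, C4→W1 9·23=207, C5→W1 11·20=220. Service cost 785.
{W4}: service cost 856
{W2}: service cost 961
Among all 4 size-1 choices, {W1} is lowest.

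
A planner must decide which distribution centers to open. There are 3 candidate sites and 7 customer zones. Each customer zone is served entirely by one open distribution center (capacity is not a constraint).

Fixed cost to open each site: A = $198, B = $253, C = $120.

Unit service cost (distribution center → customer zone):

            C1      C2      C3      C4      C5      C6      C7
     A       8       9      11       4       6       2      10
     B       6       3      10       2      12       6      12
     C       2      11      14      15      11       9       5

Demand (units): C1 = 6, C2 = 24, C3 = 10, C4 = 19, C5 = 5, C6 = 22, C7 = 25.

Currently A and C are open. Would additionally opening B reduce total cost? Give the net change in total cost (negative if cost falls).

Current service cost with {A, C}: 613.
Adding B: each customer zone re-picks its cheapest; new service cost 421, saving 192.
Extra fixed cost: 253. Net change = 253 − 192 = 61.
(Totals: 931 → 992.)

No — net change +61 (cost rises by 61).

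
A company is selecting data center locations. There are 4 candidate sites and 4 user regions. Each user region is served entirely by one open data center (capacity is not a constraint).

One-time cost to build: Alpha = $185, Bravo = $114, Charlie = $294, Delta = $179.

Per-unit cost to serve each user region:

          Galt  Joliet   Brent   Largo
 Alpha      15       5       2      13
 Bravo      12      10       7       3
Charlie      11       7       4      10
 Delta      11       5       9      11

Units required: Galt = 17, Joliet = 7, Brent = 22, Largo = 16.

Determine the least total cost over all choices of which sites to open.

For any fixed open set, each user region goes to its cheapest open site; total = fixed + service.
{Bravo}: Galt→Bravo 12·17=204, Joliet→Bravo 10·7=70, Brent→Bravo 7·22=154, Largo→Bravo 3·16=48. Service 476; fixed 114; total 590.
{Alpha, Bravo}: service 331 + fixed 299 = 630
{Bravo, Delta}: Galt→Delta 11·17=187, Joliet→Delta 5·7=35, Brent→Bravo 7·22=154, Largo→Bravo 3·16=48. Service 424; fixed 293; total 717.
{Alpha, Bravo, Charlie, Delta}: Galt→Charlie 11·17=187, Joliet→Alpha 5·7=35, Brent→Alpha 2·22=44, Largo→Bravo 3·16=48. Service 314; fixed 772; total 1086.
No other subset beats 590.

Minimum total cost: 590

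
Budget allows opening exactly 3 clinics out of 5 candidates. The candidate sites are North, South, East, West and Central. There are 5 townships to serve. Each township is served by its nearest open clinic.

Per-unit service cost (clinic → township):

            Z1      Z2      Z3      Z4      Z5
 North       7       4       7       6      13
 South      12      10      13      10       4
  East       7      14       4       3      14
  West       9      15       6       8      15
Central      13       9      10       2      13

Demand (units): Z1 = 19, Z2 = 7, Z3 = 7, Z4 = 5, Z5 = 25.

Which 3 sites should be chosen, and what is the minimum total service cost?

Choose North, South and East; total service cost 304.

With exactly 3 open, each township uses its cheapest among the chosen.
{North, South, East}: Z1→North 7·19=133, Z2→North 4·7=28, Z3→East 4·7=28, Z4→East 3·5=15, Z5→South 4·25=100. Service cost 304.
{North, South, Central}: service cost 320
{North, South, West}: service cost 333
Among all 10 size-3 choices, {North, South, East} is lowest.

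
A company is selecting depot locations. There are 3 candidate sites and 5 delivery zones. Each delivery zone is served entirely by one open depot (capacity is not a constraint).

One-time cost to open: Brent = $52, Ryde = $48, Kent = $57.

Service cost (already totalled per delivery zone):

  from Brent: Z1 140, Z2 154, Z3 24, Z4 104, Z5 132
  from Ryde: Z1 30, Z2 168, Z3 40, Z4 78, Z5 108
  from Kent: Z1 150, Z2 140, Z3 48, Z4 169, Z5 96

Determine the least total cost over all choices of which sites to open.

Minimum total cost: 472

For any fixed open set, each delivery zone goes to its cheapest open site; total = fixed + service.
{Ryde}: Z1→Ryde 30, Z2→Ryde 168, Z3→Ryde 40, Z4→Ryde 78, Z5→Ryde 108. Service 424; fixed 48; total 472.
{Ryde, Kent}: service 384 + fixed 105 = 489
{Brent, Ryde}: service 394 + fixed 100 = 494
{Brent, Ryde, Kent}: service 368 + fixed 157 = 525
No other subset beats 472.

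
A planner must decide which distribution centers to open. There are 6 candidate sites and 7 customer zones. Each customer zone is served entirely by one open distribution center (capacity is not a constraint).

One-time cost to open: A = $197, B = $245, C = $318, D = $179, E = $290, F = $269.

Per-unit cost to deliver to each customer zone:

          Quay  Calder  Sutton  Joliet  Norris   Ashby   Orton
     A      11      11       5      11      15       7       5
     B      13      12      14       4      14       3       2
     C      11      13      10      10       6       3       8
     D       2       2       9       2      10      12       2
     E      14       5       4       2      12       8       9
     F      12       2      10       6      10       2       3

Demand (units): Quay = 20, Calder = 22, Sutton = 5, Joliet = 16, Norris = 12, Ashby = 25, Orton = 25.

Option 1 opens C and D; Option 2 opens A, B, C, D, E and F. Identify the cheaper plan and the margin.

Option 1 is cheaper by 951.

Option 1: {C, D}: Quay→D 2·20=40, Calder→D 2·22=44, Sutton→D 9·5=45, Joliet→D 2·16=32, Norris→C 6·12=72, Ashby→C 3·25=75, Orton→D 2·25=50. Service 358; fixed 497; total 855.
Option 2: {A, B, C, D, E, F}: Quay→D 2·20=40, Calder→D 2·22=44, Sutton→E 4·5=20, Joliet→D 2·16=32, Norris→C 6·12=72, Ashby→F 2·25=50, Orton→B 2·25=50. Service 308; fixed 1498; total 1806.
Difference: |855 − 1806| = 951.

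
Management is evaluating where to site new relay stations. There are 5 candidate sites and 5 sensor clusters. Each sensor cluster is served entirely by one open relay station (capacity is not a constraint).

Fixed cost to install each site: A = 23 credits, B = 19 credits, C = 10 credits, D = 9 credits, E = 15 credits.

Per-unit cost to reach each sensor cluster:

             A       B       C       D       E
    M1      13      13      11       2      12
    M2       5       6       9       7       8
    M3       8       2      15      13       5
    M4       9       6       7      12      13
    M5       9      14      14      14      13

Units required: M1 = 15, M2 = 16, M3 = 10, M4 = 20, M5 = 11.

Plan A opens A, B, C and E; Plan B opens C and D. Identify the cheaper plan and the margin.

Plan A is cheaper by 34.

Plan A: {A, B, C, E}: M1→C 11·15=165, M2→A 5·16=80, M3→B 2·10=20, M4→B 6·20=120, M5→A 9·11=99. Service 484; fixed 67; total 551.
Plan B: {C, D}: M1→D 2·15=30, M2→D 7·16=112, M3→D 13·10=130, M4→C 7·20=140, M5→C 14·11=154. Service 566; fixed 19; total 585.
Difference: |551 − 585| = 34.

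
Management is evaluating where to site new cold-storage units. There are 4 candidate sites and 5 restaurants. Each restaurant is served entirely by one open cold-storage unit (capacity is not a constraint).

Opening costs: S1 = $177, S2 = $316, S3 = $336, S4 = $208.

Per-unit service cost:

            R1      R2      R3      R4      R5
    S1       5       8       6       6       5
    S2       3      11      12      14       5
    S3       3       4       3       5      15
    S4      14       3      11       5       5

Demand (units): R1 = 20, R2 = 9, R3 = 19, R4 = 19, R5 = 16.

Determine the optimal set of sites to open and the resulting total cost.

Open S1 only; minimum total cost 657.

For any fixed open set, each restaurant goes to its cheapest open site; total = fixed + service.
{S1}: R1→S1 5·20=100, R2→S1 8·9=72, R3→S1 6·19=114, R4→S1 6·19=114, R5→S1 5·16=80. Service 480; fixed 177; total 657.
{S1, S4}: service 416 + fixed 385 = 801
{S3}: service 488 + fixed 336 = 824
{S1, S2, S3, S4}: service 319 + fixed 1037 = 1356
No other subset beats 657.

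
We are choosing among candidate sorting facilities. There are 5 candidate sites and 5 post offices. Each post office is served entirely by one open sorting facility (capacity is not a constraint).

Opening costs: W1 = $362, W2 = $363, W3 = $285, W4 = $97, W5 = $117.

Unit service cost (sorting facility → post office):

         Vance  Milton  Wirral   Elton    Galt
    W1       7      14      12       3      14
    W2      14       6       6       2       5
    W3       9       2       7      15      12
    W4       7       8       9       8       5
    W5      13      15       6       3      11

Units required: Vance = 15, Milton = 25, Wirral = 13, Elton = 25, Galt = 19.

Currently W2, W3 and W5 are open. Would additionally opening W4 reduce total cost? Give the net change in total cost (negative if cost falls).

Current service cost with {W2, W3, W5}: 408.
Adding W4: each post office re-picks its cheapest; new service cost 378, saving 30.
Extra fixed cost: 97. Net change = 97 − 30 = 67.
(Totals: 1173 → 1240.)

No — net change +67 (cost rises by 67).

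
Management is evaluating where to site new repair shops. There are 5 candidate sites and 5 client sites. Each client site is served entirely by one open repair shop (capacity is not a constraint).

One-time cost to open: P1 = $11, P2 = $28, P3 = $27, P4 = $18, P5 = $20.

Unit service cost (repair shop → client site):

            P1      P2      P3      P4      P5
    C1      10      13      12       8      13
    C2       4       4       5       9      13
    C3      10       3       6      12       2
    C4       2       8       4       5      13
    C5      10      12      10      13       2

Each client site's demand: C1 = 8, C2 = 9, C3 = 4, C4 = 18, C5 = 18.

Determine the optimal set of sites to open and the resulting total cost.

Open P1 and P5; minimum total cost 227.

For any fixed open set, each client site goes to its cheapest open site; total = fixed + service.
{P1, P5}: C1→P1 10·8=80, C2→P1 4·9=36, C3→P5 2·4=8, C4→P1 2·18=36, C5→P5 2·18=36. Service 196; fixed 31; total 227.
{P1, P4, P5}: service 180 + fixed 49 = 229
{P1, P3, P5}: C1→P1 10·8=80, C2→P1 4·9=36, C3→P5 2·4=8, C4→P1 2·18=36, C5→P5 2·18=36. Service 196; fixed 58; total 254.
{P1, P2, P3, P4, P5}: service 180 + fixed 104 = 284
No other subset beats 227.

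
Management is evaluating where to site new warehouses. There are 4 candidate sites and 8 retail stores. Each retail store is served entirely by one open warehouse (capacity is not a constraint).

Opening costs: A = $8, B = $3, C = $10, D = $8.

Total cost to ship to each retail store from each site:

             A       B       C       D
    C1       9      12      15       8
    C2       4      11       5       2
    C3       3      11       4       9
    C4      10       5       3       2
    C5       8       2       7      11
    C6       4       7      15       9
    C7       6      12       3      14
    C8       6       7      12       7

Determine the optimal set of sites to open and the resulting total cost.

Open A and B; minimum total cost 50.

For any fixed open set, each retail store goes to its cheapest open site; total = fixed + service.
{A, B}: C1→A 9, C2→A 4, C3→A 3, C4→B 5, C5→B 2, C6→A 4, C7→A 6, C8→A 6. Service 39; fixed 11; total 50.
{A, B, D}: C1→D 8, C2→D 2, C3→A 3, C4→D 2, C5→B 2, C6→A 4, C7→A 6, C8→A 6. Service 33; fixed 19; total 52.
{A, B, C}: service 34 + fixed 21 = 55
{A, B, C, D}: service 30 + fixed 29 = 59
No other subset beats 50.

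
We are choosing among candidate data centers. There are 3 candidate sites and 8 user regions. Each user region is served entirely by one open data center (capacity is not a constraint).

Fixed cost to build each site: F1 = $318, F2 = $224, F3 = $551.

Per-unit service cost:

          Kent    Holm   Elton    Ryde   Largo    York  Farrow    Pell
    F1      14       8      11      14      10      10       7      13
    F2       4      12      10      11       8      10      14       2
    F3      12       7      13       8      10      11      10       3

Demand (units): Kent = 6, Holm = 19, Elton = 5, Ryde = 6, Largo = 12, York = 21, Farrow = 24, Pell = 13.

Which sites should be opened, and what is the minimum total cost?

Open F2 only; minimum total cost 1260.

For any fixed open set, each user region goes to its cheapest open site; total = fixed + service.
{F2}: Kent→F2 4·6=24, Holm→F2 12·19=228, Elton→F2 10·5=50, Ryde→F2 11·6=66, Largo→F2 8·12=96, York→F2 10·21=210, Farrow→F2 14·24=336, Pell→F2 2·13=26. Service 1036; fixed 224; total 1260.
{F1, F2}: Kent→F2 4·6=24, Holm→F1 8·19=152, Elton→F2 10·5=50, Ryde→F2 11·6=66, Largo→F2 8·12=96, York→F1 10·21=210, Farrow→F1 7·24=168, Pell→F2 2·13=26. Service 792; fixed 542; total 1334.
{F1}: service 1042 + fixed 318 = 1360
{F1, F2, F3}: Kent→F2 4·6=24, Holm→F3 7·19=133, Elton→F2 10·5=50, Ryde→F3 8·6=48, Largo→F2 8·12=96, York→F1 10·21=210, Farrow→F1 7·24=168, Pell→F2 2·13=26. Service 755; fixed 1093; total 1848.
No other subset beats 1260.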